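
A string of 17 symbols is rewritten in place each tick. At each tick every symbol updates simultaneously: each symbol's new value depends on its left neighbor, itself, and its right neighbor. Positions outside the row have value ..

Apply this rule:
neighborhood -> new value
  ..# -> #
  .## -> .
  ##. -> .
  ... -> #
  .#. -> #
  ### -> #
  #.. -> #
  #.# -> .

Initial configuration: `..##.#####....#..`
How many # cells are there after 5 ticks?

12

tick 1: ##....###.#######
tick 2: ..####.#...#####.
tick 3: ##.##..####.###.#
tick 4: .....##.##...#..#
tick 5: #####.....#######
count of #: 12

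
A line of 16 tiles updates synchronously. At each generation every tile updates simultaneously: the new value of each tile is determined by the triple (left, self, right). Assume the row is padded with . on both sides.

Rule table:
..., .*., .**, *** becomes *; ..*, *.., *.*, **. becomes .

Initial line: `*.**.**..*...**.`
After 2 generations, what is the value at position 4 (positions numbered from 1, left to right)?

generation 1: *.*..*...*.*.*..
generation 2: *.*..*.*.*.*.*.*
position 4 holds .

.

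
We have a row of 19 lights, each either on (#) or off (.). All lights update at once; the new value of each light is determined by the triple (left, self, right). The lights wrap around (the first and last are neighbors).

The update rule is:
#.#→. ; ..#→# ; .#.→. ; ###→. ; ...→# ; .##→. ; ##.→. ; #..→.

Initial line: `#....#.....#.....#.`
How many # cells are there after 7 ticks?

11

tick 1: ..###..####..####..
tick 2: ##....#.....#.....#
tick 3: ...###..####..####.
tick 4: ###....#.....#.....
tick 5: ....###..####..####
tick 6: .###....#.....#....
tick 7: #....###..####..###
count of #: 11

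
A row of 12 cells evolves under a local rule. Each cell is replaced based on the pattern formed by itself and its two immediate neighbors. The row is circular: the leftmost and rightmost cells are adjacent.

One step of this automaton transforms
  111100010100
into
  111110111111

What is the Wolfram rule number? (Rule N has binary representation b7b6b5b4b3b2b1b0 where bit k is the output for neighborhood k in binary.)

position 1: 111 → 1  (bit 7 = 1)
position 3: 110 → 1  (bit 6 = 1)
position 8: 101 → 1  (bit 5 = 1)
position 4: 100 → 1  (bit 4 = 1)
position 0: 011 → 1  (bit 3 = 1)
position 7: 010 → 1  (bit 2 = 1)
position 6: 001 → 1  (bit 1 = 1)
position 5: 000 → 0  (bit 0 = 0)
bits b7..b0 = 11111110 = 254

254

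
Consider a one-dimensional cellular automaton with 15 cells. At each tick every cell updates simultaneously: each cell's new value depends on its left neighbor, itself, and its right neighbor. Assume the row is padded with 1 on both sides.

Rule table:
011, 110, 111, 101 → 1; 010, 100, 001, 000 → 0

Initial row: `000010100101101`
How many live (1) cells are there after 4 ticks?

5

tick 1: 000001000011111
tick 2: 000000000011111
tick 3: 000000000011111  (fixed point — unchanged through tick 4)
count of 1: 5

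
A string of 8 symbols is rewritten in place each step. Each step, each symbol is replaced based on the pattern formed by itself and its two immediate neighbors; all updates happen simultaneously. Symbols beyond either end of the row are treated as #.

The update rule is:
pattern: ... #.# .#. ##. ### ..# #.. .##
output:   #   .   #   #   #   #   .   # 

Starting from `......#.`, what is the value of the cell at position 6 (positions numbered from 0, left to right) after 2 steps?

step 1: .######.
step 2: .######.
position 6 holds #

#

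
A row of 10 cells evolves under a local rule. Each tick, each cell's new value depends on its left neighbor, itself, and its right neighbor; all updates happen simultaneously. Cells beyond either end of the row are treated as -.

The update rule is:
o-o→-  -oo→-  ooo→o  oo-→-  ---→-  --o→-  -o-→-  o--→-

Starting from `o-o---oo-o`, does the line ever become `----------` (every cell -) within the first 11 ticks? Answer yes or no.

----------
all cells are - at tick 1

yes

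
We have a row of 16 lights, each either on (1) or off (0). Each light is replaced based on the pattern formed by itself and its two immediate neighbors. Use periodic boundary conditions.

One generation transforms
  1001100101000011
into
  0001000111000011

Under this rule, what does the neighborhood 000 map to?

0

At position 11 the neighborhood is 000; the next row has 0 there.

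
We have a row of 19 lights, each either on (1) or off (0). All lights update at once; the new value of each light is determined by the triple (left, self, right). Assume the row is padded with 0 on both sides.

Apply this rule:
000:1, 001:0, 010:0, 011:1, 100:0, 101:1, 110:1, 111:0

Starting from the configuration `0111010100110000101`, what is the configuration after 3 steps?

0101101000110110010
0011110010111110000
1010010001100010111

1010010001100010111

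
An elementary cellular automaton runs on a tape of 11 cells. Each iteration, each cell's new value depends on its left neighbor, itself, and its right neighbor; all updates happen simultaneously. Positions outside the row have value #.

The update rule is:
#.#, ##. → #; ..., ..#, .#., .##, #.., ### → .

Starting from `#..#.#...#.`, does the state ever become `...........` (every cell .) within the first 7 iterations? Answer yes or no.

no

#...#.....#
#..........
#..........  (fixed point — unchanged through iteration 7)
iteration 7 is #.........., still not uniform .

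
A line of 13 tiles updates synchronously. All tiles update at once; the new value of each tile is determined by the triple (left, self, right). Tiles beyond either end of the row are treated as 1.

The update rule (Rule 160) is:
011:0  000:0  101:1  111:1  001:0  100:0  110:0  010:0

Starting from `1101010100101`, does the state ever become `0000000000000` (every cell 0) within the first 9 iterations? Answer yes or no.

yes

1010101000010
0101010000001
1010100000000
0101000000000
1010000000000
0100000000000
1000000000000
0000000000000
all cells are 0 at iteration 8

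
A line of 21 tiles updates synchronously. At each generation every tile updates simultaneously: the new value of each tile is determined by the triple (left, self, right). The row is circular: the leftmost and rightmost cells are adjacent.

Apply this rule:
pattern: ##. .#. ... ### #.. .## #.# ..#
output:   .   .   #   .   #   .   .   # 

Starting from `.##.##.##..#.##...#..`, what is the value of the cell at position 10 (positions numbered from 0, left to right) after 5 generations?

generation 1: #........##....###.##
generation 2: .########..####......
generation 3: #........##....######
generation 4: .########..####......  (repeats generation 2; period 2)
generation 5: #........##....######
position 10 holds #

#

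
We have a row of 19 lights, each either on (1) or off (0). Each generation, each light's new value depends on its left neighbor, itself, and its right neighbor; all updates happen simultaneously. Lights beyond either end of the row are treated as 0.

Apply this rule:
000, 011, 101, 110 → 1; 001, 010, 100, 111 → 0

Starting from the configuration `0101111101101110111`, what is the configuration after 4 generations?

0011000111111011101
1011010100001110110
0111101001101011110
0100110001110110010

0100110001110110010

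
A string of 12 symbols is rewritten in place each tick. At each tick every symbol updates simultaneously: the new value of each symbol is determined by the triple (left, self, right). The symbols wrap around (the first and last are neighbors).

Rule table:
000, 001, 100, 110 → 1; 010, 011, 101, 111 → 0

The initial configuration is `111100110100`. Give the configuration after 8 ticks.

001001001111

000111010011
111001001101
001110110100
110010010011
011101101100
100100100111
111011011000
001001001111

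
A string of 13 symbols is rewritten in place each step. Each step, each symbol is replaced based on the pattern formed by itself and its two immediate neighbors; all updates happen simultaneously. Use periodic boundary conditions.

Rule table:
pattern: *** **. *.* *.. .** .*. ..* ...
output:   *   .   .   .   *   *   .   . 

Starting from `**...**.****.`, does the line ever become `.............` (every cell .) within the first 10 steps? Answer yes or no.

no

step 1: *....*..***..
step 2: *....*..**...
step 3: *....*..*....
step 4: *....*..*....  (fixed point — unchanged through step 10)
step 10 is *....*..*...., still not uniform .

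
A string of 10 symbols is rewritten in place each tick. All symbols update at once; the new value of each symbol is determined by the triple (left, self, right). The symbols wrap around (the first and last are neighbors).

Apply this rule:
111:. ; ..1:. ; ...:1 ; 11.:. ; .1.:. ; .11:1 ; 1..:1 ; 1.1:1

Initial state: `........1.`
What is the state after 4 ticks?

1.....1..1

1111111..1
.......1.1
111111..1.
1.....1..1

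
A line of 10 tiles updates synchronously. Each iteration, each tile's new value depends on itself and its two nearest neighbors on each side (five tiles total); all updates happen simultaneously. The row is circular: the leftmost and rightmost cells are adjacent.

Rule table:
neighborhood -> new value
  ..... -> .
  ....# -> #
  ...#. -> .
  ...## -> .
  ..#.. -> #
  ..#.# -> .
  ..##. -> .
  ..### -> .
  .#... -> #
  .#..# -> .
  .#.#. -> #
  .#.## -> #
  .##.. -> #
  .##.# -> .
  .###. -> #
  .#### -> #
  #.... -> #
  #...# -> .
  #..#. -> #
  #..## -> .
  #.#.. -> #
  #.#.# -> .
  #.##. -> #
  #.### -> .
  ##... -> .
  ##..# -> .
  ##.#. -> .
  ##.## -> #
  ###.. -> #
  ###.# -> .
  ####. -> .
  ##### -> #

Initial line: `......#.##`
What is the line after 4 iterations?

.#..#..###
.#.##...#.
#.###...#.
.#.##....#

.#.##....#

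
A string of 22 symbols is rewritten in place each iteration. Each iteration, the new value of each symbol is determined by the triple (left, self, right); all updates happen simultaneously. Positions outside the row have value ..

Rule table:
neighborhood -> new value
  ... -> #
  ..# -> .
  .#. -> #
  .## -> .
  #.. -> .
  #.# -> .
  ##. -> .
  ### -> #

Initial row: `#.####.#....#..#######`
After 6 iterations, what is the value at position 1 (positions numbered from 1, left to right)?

#

#..##..#.##.#...#####.
#......#....#.#..###..
#.####.#.##.#.#...#..#
#..##..#....#.#.#.#..#
#......#.##.#.#.#.#..#
#.####.#....#.#.#.#..#
position 1 holds #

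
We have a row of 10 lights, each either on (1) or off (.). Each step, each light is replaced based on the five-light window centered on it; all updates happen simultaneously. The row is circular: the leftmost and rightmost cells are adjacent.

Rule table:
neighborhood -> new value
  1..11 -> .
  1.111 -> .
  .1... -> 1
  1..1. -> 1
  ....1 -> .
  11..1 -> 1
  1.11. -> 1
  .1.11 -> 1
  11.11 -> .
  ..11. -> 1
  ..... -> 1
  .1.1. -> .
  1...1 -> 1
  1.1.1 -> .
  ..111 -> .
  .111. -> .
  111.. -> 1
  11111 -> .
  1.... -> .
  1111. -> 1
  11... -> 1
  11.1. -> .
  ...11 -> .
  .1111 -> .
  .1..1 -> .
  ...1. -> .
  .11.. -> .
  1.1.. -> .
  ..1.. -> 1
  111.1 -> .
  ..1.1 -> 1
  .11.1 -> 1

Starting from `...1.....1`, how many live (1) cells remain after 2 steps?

2

11.11.1..1
...11.....
count of 1: 2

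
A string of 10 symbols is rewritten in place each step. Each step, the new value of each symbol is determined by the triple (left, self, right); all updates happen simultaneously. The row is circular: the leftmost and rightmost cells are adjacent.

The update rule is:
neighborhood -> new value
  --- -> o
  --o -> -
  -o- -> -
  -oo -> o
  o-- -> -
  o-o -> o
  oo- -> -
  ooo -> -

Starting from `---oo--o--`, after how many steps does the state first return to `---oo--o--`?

40

oo-o-----o
--o--ooo-o
-----o--o-
oooo------
o----oooo-
--oo-o---o
--o-o--o--
o--o-----o
-----ooo-o
-ooo-o--o-
-o--o-----
------oooo
-oooo-o---
-o---o--oo
o--o----o-
-----oo--o
-ooo-o----
-o--o--ooo
o------o--
--oooo----
o-o----ooo
-o--oo-o--
----o-o--o
-oo--o----
-o-----ooo
o--ooo-o--
---o--o---
oo------oo
---oooo-o-
oo-o---o--
o-o--o----
-o-----oo-
---ooo-o--
oo-o--o--o
--o------o
----oooo--
ooo-o----o
---o--oo-o
-o----o-o-
---oo--o--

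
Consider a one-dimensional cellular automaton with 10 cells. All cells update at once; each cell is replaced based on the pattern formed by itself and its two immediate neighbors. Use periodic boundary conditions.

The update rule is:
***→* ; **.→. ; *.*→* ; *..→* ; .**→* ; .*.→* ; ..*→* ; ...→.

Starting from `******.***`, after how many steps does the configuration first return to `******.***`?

*****.****
****.*****
***.******
**.*******
*.********
.*********
*********.
********.*
*******.**
******.***

10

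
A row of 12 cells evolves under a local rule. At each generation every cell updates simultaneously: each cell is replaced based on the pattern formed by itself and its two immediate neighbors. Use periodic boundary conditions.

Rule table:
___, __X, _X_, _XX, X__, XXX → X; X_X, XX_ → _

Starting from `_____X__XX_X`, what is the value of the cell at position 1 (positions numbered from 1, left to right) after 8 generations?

XXXXXXXXX__X
XXXXXXXX_XXX
XXXXXXX__XXX
XXXXXX_XXXXX
XXXXX__XXXXX
XXXX_XXXXXXX
XXX__XXXXXXX
XX_XXXXXXXXX
position 1 holds X

X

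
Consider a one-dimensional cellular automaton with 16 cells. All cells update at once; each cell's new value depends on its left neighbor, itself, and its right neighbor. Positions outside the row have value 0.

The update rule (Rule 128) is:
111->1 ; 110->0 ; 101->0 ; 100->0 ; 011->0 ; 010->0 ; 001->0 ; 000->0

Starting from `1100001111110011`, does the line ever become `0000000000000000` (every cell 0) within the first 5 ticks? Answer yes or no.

yes

0000000111100000
0000000011000000
0000000000000000
all cells are 0 at tick 3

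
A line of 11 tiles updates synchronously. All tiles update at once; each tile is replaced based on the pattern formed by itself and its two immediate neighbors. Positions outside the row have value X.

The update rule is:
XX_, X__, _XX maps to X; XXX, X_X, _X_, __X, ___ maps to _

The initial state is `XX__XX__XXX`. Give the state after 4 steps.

_XXX____X__

step 1: _XX_XXX_X__
step 2: _XX_X_X__X_
step 3: _XX____X___
step 4: _XXX____X__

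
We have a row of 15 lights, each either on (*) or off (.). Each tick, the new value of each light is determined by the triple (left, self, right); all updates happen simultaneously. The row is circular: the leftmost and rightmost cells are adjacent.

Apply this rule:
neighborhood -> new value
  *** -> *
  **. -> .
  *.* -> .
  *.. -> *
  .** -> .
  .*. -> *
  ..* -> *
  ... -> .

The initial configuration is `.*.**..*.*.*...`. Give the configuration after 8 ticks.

**...***.*.**..
..*.*.*..*...**
***.*.*****.*..
.*..*..***..***
.******.*.**.*.
*.****..*....**
...**.****..*.*
*.*....**.***.*

*.*....**.***.*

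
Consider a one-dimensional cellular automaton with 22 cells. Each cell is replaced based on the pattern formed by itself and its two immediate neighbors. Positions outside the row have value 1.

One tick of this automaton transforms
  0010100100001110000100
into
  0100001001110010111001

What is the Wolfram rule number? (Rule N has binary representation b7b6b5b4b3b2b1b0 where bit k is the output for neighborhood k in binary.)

67

position 13: 111 → 0  (bit 7 = 0)
position 14: 110 → 1  (bit 6 = 1)
position 3: 101 → 0  (bit 5 = 0)
position 0: 100 → 0  (bit 4 = 0)
position 12: 011 → 0  (bit 3 = 0)
position 2: 010 → 0  (bit 2 = 0)
position 1: 001 → 1  (bit 1 = 1)
position 9: 000 → 1  (bit 0 = 1)
bits b7..b0 = 01000011 = 67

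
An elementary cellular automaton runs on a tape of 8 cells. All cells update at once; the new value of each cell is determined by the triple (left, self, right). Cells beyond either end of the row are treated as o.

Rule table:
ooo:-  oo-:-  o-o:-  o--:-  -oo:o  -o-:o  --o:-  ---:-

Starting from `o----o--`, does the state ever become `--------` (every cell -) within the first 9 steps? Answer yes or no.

no

-----o--
-----o--  (fixed point — unchanged through step 9)
step 9 is -----o--, still not uniform -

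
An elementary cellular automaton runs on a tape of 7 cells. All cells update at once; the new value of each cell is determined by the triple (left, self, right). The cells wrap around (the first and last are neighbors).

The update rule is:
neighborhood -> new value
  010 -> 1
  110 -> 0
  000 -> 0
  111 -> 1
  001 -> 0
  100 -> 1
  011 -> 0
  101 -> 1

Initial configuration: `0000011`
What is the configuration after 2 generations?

1100000

1000000
1100000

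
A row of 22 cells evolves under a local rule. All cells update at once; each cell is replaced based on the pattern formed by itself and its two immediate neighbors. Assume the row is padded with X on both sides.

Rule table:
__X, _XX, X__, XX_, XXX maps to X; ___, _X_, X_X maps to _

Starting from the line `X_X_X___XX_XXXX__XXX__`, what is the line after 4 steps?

X____X_XXX_XXXXXXXXXXX
XX__X__XXX_XXXXXXXXXXX
XXXX_XXXXX_XXXXXXXXXXX
XXXX_XXXXX_XXXXXXXXXXX

XXXX_XXXXX_XXXXXXXXXXX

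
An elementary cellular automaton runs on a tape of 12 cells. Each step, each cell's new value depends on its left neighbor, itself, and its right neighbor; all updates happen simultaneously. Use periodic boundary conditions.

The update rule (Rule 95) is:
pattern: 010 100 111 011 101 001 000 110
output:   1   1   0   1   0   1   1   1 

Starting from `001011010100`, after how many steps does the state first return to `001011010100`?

111011010111
001011010100

2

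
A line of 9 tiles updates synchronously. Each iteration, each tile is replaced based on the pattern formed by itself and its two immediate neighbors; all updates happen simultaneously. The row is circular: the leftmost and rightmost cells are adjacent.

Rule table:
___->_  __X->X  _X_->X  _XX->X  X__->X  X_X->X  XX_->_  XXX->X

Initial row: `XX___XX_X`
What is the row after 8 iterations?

iteration 1: X_X_XX_XX
iteration 2: _XXXX_XXX
iteration 3: XXXX_XXX_
iteration 4: XXX_XXX_X
iteration 5: XX_XXX_XX
iteration 6: X_XXX_XXX
iteration 7: _XXX_XXXX
iteration 8: XXX_XXXX_

XXX_XXXX_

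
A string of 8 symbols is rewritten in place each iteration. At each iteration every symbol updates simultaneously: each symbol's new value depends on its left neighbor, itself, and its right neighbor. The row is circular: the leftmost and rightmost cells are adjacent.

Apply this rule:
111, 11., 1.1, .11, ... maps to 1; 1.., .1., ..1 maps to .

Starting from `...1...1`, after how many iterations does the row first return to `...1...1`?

iteration 1: .1...1..
iteration 2: ...1...1

2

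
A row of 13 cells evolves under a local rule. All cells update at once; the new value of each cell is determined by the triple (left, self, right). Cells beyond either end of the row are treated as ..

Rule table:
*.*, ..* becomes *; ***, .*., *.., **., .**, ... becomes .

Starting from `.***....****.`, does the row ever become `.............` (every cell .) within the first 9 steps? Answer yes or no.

yes

*......*.....
......*......
.....*.......
....*........
...*.........
..*..........
.*...........
*............
.............
all cells are . at step 9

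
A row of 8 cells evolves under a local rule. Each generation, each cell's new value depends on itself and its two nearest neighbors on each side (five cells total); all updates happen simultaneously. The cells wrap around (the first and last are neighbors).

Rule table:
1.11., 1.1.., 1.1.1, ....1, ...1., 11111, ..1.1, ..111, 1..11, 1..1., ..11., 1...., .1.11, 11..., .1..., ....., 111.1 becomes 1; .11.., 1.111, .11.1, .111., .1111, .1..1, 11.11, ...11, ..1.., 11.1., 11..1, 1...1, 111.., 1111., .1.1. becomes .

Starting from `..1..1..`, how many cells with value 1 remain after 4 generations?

4

11..1.11
...111..
11.1..11
.1.1.11.
count of 1: 4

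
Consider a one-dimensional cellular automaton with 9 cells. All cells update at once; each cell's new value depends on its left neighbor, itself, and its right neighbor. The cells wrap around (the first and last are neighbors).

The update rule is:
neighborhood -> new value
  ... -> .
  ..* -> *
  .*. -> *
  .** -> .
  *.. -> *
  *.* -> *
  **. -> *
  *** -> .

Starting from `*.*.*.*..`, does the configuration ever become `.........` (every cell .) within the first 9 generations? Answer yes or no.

*********
.........
all cells are . at generation 2

yes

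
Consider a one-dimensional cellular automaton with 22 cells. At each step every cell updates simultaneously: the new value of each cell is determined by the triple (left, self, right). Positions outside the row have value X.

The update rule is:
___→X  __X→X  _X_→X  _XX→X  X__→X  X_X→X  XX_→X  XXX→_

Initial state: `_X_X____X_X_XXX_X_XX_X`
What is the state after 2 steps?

step 1: XXXXXXXXXXXXX_XXXXXXXX
step 2: ____________XXX_______

____________XXX_______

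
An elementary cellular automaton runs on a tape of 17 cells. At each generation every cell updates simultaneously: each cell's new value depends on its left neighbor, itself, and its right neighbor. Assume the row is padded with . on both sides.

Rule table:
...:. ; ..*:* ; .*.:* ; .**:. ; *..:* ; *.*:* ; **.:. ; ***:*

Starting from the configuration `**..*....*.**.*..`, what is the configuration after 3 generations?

..****..***..***.
.*.**.**.*.**.*.*
***..*..***..****

***..*..***..****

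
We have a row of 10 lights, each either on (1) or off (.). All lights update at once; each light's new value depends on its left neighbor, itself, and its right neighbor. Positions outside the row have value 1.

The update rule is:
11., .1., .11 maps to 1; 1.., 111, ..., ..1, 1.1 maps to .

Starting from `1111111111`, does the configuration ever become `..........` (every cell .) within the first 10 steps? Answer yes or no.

yes

..........
all cells are . at step 1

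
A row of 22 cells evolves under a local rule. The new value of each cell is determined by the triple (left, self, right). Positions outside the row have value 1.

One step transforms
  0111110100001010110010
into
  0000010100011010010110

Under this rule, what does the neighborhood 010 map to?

1

At position 7 the neighborhood is 010; the next row has 1 there.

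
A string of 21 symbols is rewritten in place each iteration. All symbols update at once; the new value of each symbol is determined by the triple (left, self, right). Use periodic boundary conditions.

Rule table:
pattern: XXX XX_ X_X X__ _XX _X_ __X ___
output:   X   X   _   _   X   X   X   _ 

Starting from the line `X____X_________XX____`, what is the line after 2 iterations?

X___XX________XXX___X
X__XXX_______XXXX__XX

X__XXX_______XXXX__XX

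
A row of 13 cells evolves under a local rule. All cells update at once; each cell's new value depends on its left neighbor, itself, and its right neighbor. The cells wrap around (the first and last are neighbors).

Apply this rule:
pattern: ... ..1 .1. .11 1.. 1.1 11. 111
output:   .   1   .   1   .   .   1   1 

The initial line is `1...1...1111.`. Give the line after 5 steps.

...111111111.

step 1: ...1...11111.
step 2: ..1...111111.
step 3: .1...1111111.
step 4: 1...11111111.
step 5: ...111111111.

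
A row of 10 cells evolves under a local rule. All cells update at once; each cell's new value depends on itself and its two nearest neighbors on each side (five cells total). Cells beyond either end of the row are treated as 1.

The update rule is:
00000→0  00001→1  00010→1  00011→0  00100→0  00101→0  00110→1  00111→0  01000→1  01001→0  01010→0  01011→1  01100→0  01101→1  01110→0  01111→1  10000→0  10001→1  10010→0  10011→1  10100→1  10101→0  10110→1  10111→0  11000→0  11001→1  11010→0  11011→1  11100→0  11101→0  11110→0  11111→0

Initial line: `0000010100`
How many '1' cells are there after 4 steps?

4

0001100101
0101010010
0000010001
0001101100
count of 1: 4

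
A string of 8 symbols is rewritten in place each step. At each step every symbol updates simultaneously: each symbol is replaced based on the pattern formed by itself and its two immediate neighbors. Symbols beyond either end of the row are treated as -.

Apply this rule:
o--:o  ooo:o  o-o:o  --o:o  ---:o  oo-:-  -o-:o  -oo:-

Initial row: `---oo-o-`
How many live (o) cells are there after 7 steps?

ooo--ooo
-o-oo-o-
ooo--ooo  (repeats step 1; period 2)
step 7: ooo--ooo
count of o: 6

6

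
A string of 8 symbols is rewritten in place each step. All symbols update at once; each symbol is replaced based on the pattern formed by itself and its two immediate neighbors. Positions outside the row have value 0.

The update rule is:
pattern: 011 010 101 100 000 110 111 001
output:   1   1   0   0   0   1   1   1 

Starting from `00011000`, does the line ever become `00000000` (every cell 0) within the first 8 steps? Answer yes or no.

no

00111000
01111000
11111000
11111000  (fixed point — unchanged through step 8)
step 8 is 11111000, still not uniform 0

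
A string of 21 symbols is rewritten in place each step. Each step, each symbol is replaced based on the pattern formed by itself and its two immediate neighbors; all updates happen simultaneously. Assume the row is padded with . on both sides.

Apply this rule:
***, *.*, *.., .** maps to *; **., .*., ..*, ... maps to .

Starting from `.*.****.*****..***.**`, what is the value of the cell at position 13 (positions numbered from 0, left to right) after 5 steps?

..****.*****.*.**.**.
..***.*****.*.**.**.*
..**.*****.*.**.**.*.
..*.*****.*.**.**.*.*
...*****.*.**.**.*.*.
position 13 holds .

.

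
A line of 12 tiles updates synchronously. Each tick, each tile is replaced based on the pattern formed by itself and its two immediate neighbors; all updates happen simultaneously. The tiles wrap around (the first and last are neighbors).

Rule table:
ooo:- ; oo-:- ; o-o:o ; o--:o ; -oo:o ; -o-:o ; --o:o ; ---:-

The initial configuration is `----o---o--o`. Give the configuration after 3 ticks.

oo--ooo-o---

tick 1: o--ooo-ooooo
tick 2: -ooo--oo----
tick 3: oo--ooo-o---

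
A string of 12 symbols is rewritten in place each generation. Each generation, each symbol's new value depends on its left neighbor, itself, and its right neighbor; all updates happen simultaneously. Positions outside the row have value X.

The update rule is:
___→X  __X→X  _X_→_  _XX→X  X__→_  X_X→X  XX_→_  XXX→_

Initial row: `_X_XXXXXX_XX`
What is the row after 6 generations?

XX___XX__XXX

X_XX_____XX_
_XX__XXXXX_X
XX__XX____XX
___XX__XXXX_
_XXX__XX___X
XX___XX__XXX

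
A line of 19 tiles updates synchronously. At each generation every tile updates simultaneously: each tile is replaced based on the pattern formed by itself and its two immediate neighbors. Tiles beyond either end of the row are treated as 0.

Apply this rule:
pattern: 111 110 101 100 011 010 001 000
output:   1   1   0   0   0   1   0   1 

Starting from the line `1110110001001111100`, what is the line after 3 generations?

0110010101000111101
0010010101010011101
1010010101010001101

1010010101010001101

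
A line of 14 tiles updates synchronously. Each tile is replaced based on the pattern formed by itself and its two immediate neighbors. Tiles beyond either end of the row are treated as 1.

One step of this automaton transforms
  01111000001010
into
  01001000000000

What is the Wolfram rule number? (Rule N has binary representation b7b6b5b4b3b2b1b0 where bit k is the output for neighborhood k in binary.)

position 2: 111 → 0  (bit 7 = 0)
position 4: 110 → 1  (bit 6 = 1)
position 0: 101 → 0  (bit 5 = 0)
position 5: 100 → 0  (bit 4 = 0)
position 1: 011 → 1  (bit 3 = 1)
position 10: 010 → 0  (bit 2 = 0)
position 9: 001 → 0  (bit 1 = 0)
position 6: 000 → 0  (bit 0 = 0)
bits b7..b0 = 01001000 = 72

72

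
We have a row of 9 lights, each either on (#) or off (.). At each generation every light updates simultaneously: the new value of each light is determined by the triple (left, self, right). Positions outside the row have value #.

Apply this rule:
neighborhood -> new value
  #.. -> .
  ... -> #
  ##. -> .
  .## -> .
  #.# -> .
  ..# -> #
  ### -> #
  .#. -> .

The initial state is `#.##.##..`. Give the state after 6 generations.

.###..#..

........#
.#######.
..#####..
.#.###..#
....#..#.
.###..#..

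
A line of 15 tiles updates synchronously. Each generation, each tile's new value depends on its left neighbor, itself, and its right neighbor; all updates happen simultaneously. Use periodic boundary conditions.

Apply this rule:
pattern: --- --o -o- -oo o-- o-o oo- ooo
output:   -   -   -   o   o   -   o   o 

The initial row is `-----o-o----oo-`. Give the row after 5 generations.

generation 1: --------o---ooo
generation 2: o--------o--ooo
generation 3: oo--------o-ooo
generation 4: ooo---------ooo
generation 5: oooo--------ooo

oooo--------ooo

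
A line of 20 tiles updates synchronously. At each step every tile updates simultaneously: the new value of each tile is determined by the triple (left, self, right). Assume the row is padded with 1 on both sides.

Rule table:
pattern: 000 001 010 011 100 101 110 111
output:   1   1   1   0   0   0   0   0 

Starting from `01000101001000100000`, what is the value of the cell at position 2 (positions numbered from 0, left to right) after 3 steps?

01011101011011101111
01000001000000000000
01011111011111111111
position 2 holds 0

0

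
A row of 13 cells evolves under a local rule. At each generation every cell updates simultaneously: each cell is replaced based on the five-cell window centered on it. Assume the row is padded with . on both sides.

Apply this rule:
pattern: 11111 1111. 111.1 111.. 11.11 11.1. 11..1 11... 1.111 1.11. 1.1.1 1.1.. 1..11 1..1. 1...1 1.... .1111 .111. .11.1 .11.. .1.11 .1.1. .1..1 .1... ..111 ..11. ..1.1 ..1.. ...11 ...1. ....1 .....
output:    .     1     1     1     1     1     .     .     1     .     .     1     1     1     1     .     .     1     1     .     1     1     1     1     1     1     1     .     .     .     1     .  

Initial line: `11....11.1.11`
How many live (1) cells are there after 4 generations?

1...1.111.1..
.11.11111111.
.1111.....11.
.1.11...1.1..
count of 1: 5

5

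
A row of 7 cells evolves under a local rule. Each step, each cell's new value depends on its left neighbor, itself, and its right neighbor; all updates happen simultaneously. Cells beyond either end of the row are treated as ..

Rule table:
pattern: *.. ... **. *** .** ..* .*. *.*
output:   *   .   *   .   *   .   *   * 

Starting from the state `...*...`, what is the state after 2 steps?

...**..
...***.

...***.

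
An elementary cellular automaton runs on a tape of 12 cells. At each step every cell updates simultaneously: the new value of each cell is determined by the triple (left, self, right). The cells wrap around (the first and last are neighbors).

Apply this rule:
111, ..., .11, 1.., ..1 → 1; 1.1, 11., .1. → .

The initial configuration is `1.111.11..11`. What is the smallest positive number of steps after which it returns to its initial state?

..11..1.1111
111.11..111.
11..1.1111..
1.11..111.11
..1.1111..11
11..111.111.
1.1111..11..
..111.111.11
1111..11..1.
111.111.11..
11..11..1.11
1.111.11..11

12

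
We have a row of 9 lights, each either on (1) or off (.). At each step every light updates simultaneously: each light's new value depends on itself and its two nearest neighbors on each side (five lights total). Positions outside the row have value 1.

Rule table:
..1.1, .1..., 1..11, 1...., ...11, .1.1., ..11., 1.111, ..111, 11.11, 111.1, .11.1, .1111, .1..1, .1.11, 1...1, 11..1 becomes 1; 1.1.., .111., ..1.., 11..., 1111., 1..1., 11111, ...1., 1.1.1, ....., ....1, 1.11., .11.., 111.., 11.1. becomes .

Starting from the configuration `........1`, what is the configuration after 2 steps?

.1.....11
..11..111

..11..111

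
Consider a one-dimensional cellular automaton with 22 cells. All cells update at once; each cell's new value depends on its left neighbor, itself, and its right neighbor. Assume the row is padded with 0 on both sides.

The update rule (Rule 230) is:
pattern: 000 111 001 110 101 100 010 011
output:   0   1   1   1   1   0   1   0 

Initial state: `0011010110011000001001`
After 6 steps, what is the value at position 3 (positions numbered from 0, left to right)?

step 1: 0101111010101000011011
step 2: 1110111111111000101101
step 3: 0111011111111001110111
step 4: 1011101111111010111011
step 5: 1101110111111111011101
step 6: 0110111011111111101111
position 3 holds 0

0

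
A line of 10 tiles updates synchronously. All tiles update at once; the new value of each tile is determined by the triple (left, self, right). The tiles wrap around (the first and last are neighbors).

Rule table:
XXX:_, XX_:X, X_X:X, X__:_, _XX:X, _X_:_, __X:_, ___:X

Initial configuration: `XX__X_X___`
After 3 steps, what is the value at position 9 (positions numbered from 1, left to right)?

_

XX___X__X_
XX_X_____X
_XX__XXX_X
position 9 holds _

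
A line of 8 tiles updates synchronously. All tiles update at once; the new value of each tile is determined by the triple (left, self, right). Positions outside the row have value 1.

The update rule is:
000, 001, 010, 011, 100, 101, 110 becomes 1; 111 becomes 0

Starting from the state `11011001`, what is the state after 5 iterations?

01111111

01111111
11000000
01111111  (repeats iteration 1; period 2)
iteration 5: 01111111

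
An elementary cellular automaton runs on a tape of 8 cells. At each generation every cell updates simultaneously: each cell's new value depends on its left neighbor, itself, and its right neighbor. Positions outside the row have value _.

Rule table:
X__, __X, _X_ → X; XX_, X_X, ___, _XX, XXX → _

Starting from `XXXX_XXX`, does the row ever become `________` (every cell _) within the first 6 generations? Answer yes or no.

generation 1: ________
all cells are _ at generation 1

yes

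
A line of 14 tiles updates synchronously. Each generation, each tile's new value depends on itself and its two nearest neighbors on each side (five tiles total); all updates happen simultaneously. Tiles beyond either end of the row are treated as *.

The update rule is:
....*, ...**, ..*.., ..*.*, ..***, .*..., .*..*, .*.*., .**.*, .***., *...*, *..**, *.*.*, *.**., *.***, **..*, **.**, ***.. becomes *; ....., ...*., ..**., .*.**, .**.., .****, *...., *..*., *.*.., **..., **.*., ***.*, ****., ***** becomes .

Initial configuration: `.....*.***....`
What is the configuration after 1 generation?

...*.*.***..**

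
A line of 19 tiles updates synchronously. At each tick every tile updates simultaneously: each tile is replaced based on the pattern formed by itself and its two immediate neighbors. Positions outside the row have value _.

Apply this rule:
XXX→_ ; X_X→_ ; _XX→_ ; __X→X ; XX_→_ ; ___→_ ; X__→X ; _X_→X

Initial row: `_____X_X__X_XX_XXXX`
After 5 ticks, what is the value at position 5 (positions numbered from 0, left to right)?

X

____XX_XXXX________
___X_______X_______
__XXX_____XXX______
_X___X___X___X_____
XXX_XXX_XXX_XXX____
position 5 holds X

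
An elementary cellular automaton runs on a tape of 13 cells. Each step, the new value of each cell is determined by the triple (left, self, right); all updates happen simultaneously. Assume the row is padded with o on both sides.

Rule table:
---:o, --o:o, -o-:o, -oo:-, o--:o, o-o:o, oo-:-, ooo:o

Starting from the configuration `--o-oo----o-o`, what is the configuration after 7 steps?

oo-o--oooooo-

step 1: oooo--oooooo-
step 2: ooo-oo-oooo-o
step 3: oo-o--o-oo-o-
step 4: o-oooooo--ooo
step 5: -o-oooo-oo-oo
step 6: ooo-oo-o--o-o
step 7: oo-o--oooooo-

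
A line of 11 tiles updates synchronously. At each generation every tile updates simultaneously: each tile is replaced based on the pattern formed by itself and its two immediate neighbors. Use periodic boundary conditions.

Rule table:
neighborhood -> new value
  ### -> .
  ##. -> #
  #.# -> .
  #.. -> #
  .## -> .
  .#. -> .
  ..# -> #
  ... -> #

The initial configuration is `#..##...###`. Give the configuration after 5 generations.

###.####...
..#....####
##.####...#
.#....####.
#.####...##

#.####...##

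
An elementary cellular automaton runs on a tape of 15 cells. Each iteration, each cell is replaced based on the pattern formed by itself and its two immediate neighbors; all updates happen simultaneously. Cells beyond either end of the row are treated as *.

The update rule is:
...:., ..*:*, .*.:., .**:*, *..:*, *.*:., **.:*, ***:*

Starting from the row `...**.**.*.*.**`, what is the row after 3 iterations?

*.***.****.****

iteration 1: *.***.**.....**
iteration 2: *.***.***...***
iteration 3: *.***.****.****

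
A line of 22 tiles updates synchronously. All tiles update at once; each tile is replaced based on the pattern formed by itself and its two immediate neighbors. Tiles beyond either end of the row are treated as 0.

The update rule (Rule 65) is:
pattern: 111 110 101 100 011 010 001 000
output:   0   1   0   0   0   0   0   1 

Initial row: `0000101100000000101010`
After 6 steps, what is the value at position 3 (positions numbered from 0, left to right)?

0

step 1: 1110000101111110000000
step 2: 0010110000000010111111
step 3: 1000010111111000000001
step 4: 0011000000001011111100
step 5: 1001011111100000000101
step 6: 0000000000101111110000
position 3 holds 0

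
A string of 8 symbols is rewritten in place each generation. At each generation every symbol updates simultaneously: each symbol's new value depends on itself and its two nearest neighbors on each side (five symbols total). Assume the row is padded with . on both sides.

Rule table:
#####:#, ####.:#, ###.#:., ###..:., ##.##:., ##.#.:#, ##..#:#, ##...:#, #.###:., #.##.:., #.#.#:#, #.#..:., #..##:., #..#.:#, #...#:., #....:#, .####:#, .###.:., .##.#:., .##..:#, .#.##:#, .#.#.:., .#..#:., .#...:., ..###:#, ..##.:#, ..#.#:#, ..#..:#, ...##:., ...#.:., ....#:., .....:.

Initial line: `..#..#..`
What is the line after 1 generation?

..#.##.#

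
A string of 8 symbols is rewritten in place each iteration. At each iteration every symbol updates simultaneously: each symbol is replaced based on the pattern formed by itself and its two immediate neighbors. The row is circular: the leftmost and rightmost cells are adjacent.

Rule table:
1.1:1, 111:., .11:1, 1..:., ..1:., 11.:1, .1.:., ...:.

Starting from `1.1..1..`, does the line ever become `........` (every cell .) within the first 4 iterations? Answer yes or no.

.1......
........
all cells are . at iteration 2

yes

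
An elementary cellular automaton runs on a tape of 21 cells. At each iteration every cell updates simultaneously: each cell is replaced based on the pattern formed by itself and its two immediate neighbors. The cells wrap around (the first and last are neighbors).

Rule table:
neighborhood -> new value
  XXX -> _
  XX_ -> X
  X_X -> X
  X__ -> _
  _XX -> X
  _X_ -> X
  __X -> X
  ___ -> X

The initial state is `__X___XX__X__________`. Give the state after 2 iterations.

__XXX__XXXXXX________

iteration 1: XXX_XXXX_XX_XXXXXXXXX
iteration 2: __XXX__XXXXXX________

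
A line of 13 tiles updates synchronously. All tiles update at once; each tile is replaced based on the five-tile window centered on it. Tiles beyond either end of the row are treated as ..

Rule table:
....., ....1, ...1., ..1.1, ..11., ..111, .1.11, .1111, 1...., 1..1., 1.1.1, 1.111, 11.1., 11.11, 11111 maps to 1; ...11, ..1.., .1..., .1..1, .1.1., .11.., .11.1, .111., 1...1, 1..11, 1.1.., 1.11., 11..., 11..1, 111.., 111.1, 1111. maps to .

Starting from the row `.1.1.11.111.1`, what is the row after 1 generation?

11.11..11..1.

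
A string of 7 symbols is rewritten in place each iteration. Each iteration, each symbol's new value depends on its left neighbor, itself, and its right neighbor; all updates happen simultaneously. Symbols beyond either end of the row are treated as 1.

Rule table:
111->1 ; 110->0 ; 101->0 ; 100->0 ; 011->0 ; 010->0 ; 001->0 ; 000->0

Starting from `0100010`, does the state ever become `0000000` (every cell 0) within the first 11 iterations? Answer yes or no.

yes

0000000
all cells are 0 at iteration 1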